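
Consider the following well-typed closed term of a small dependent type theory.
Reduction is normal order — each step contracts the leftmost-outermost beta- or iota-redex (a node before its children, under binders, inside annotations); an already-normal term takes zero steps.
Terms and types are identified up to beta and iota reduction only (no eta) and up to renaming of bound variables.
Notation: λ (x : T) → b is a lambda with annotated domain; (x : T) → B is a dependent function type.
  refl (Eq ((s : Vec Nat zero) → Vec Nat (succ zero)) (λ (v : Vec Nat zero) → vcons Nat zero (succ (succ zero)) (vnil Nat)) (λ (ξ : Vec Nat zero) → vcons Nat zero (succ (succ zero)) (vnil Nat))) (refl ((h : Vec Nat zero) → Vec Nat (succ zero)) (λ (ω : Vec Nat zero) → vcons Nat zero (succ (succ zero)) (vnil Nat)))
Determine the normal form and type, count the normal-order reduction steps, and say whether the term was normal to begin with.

reduced normal form:
  refl (Eq ((s : Vec Nat zero) → Vec Nat (succ zero)) (λ (v : Vec Nat zero) → vcons Nat zero (succ (succ zero)) (vnil Nat)) (λ (ξ : Vec Nat zero) → vcons Nat zero (succ (succ zero)) (vnil Nat))) (refl ((h : Vec Nat zero) → Vec Nat (succ zero)) (λ (ω : Vec Nat zero) → vcons Nat zero (succ (succ zero)) (vnil Nat)))
inferred type:
  Eq (Eq ((s : Vec Nat zero) → Vec Nat (succ zero)) (λ (v : Vec Nat zero) → vcons Nat zero (succ (succ zero)) (vnil Nat)) (λ (ξ : Vec Nat zero) → vcons Nat zero (succ (succ zero)) (vnil Nat))) (refl ((h : Vec Nat zero) → Vec Nat (succ zero)) (λ (ω : Vec Nat zero) → vcons Nat zero (succ (succ zero)) (vnil Nat))) (refl ((j : Vec Nat zero) → Vec Nat (succ zero)) (λ (u : Vec Nat zero) → vcons Nat zero (succ (succ zero)) (vnil Nat)))
steps to reach normal form (normal order): 0
already normal: yes


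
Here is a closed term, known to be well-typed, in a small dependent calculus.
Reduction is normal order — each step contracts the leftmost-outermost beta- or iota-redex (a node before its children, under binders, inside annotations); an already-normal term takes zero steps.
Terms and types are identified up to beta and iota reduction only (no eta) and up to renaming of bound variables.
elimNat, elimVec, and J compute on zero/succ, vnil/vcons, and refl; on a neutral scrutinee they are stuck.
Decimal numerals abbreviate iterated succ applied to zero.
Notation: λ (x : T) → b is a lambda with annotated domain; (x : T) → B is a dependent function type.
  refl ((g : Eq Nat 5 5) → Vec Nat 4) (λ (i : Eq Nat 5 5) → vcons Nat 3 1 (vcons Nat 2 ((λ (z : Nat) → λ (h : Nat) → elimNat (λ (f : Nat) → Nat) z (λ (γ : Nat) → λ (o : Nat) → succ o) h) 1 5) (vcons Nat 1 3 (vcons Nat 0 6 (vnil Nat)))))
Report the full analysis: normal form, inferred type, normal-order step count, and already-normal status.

resulting normal form:
  refl ((g : Eq Nat 5 5) → Vec Nat 4) (λ (i : Eq Nat 5 5) → vcons Nat 3 1 (vcons Nat 2 6 (vcons Nat 1 3 (vcons Nat 0 6 (vnil Nat)))))
inferred type:
  Eq ((g : Eq Nat 5 5) → Vec Nat 4) (λ (i : Eq Nat 5 5) → vcons Nat 3 1 (vcons Nat 2 6 (vcons Nat 1 3 (vcons Nat 0 6 (vnil Nat))))) (λ (z : Eq Nat 5 5) → vcons Nat 3 1 (vcons Nat 2 6 (vcons Nat 1 3 (vcons Nat 0 6 (vnil Nat)))))
steps to reach normal form (normal order): 18
term was already normal: no
first contracted redex: a beta-redex


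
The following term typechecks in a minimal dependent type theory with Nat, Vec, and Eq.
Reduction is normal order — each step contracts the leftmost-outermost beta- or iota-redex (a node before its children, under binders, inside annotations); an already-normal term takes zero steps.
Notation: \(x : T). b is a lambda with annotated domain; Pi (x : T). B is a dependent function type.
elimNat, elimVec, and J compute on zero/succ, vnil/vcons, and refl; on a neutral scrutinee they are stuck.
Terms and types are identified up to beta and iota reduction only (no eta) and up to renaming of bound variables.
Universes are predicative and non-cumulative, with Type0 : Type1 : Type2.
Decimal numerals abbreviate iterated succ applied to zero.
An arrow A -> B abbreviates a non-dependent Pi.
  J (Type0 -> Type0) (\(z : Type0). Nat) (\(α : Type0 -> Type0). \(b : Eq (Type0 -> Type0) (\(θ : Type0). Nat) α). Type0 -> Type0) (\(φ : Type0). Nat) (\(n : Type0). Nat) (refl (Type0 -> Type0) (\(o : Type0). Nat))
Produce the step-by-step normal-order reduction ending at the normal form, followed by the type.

normal-order reduction:
  J (Type0 -> Type0) (\(z : Type0). Nat) (\(α : Type0 -> Type0). \(b : Eq (Type0 -> Type0) (\(θ : Type0). Nat) α). Type0 -> Type0) (\(φ : Type0). Nat) (\(n : Type0). Nat) (refl (Type0 -> Type0) (\(o : Type0). Nat))
  ~> \(z : Type0). Nat
the term's type:
  Type0 -> Type0


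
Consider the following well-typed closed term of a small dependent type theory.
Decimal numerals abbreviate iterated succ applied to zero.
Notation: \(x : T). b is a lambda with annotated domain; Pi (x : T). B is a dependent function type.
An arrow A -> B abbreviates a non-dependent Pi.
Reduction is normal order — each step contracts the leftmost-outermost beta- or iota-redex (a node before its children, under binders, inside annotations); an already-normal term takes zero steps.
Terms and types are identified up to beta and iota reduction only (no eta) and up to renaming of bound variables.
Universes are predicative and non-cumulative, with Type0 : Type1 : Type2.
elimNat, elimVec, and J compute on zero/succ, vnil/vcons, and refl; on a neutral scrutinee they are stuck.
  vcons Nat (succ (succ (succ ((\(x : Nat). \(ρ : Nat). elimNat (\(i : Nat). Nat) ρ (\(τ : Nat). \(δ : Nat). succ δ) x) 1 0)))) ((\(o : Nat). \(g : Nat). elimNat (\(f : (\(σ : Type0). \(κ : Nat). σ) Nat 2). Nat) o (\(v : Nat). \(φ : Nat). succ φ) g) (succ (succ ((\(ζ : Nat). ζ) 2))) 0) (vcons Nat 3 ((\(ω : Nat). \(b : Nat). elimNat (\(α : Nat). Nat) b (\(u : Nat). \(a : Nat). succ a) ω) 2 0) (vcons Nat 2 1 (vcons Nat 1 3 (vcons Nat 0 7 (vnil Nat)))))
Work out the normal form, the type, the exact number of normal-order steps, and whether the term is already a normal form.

normal form:
  vcons Nat 4 4 (vcons Nat 3 2 (vcons Nat 2 1 (vcons Nat 1 3 (vcons Nat 0 7 (vnil Nat)))))
type:
  Vec Nat 5
normal-order step count: 19
term was already normal: no
first contracted redex: a beta-redex


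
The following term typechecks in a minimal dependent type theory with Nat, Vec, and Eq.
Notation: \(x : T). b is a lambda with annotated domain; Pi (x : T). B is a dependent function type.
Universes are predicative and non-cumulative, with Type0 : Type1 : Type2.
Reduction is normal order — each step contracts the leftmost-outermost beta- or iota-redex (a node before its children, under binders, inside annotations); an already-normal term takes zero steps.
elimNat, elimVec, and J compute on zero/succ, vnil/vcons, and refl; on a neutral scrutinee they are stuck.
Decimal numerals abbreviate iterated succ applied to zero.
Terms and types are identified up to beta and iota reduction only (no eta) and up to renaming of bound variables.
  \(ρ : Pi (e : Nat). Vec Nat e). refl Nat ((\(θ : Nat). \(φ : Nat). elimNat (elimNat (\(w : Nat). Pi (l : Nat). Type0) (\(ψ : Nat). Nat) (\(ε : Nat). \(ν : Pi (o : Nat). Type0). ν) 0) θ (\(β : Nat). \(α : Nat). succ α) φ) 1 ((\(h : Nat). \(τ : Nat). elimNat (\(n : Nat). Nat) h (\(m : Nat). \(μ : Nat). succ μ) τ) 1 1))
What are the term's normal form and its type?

reduced normal form:
  \(ρ : Pi (e : Nat). Vec Nat e). refl Nat 3
the term's type:
  Pi (ρ : Pi (e : Nat). Vec Nat e). Eq Nat 3 3
observation: the leftmost-outermost redex is a beta-redex, and normalization takes 16 steps.


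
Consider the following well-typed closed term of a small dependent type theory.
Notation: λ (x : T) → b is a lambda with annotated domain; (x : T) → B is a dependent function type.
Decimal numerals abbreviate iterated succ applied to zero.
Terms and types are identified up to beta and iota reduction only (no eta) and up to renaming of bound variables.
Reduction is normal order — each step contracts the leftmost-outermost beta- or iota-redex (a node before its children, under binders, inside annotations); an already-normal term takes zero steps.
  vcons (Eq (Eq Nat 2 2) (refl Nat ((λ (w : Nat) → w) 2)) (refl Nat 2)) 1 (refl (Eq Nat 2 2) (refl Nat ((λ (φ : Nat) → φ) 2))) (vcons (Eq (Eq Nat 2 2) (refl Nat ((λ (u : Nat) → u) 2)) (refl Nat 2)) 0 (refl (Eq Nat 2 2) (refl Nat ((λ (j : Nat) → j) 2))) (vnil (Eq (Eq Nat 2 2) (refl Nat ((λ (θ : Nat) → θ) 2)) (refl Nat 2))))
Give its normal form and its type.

reduced normal form:
  vcons (Eq (Eq Nat 2 2) (refl Nat 2) (refl Nat 2)) 1 (refl (Eq Nat 2 2) (refl Nat 2)) (vcons (Eq (Eq Nat 2 2) (refl Nat 2) (refl Nat 2)) 0 (refl (Eq Nat 2 2) (refl Nat 2)) (vnil (Eq (Eq Nat 2 2) (refl Nat 2) (refl Nat 2))))
the term's type:
  Vec (Eq (Eq Nat 2 2) (refl Nat 2) (refl Nat 2)) 2
observation: 5 normal-order steps separate the term from its normal form.


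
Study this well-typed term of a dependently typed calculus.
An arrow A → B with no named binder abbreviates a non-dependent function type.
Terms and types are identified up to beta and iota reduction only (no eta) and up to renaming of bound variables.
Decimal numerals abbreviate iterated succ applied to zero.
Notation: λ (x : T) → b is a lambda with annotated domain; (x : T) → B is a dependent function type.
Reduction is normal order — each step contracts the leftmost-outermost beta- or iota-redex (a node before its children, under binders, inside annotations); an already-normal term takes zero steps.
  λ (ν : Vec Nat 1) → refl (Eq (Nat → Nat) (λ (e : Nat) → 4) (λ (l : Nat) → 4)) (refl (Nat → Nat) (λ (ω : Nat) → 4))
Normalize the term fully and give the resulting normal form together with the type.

reduced normal form:
  λ (ν : Vec Nat 1) → refl (Eq (Nat → Nat) (λ (e : Nat) → 4) (λ (l : Nat) → 4)) (refl (Nat → Nat) (λ (ω : Nat) → 4))
the term's type:
  Vec Nat 1 → Eq (Eq (Nat → Nat) (λ (ν : Nat) → 4) (λ (e : Nat) → 4)) (refl (Nat → Nat) (λ (l : Nat) → 4)) (refl (Nat → Nat) (λ (ω : Nat) → 4))


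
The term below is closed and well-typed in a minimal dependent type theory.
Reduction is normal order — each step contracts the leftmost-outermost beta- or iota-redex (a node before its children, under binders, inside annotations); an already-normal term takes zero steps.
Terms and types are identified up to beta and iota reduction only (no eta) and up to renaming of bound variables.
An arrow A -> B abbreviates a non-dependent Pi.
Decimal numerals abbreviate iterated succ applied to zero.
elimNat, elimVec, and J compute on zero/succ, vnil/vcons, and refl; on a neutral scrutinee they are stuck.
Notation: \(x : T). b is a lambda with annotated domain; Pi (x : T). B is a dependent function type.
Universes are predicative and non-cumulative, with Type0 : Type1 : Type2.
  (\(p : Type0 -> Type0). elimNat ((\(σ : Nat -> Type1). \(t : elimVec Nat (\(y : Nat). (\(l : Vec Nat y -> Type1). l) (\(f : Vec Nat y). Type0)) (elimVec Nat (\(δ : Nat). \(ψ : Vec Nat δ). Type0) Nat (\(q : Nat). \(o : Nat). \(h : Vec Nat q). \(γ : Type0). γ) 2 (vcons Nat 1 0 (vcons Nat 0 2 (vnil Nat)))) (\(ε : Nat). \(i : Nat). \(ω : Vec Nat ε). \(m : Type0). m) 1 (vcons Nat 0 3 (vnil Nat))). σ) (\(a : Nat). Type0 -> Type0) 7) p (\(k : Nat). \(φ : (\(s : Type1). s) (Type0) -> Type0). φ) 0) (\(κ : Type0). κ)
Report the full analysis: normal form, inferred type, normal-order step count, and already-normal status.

resulting normal form:
  \(p : Type0). p
the term's type:
  Type0 -> Type0
reduction steps (normal order): 2
started in normal form: no
first redex: a beta-redex


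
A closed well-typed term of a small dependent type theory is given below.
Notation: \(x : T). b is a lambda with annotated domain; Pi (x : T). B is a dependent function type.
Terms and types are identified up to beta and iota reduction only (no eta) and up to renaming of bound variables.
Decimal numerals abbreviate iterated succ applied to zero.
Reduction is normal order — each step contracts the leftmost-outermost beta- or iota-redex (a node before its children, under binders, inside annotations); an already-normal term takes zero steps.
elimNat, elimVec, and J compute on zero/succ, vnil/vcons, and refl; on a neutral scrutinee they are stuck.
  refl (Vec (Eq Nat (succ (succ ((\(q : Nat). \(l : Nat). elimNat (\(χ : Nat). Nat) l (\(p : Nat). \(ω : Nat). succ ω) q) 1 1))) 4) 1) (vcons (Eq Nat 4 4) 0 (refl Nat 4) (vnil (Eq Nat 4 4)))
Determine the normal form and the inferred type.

reduced normal form:
  refl (Vec (Eq Nat 4 4) 1) (vcons (Eq Nat 4 4) 0 (refl Nat 4) (vnil (Eq Nat 4 4)))
inferred type:
  Eq (Vec (Eq Nat 4 4) 1) (vcons (Eq Nat 4 4) 0 (refl Nat 4) (vnil (Eq Nat 4 4))) (vcons (Eq Nat 4 4) 0 (refl Nat 4) (vnil (Eq Nat 4 4)))
observation: reduction starts at a beta-redex, and 6 normal-order steps reach the normal form.


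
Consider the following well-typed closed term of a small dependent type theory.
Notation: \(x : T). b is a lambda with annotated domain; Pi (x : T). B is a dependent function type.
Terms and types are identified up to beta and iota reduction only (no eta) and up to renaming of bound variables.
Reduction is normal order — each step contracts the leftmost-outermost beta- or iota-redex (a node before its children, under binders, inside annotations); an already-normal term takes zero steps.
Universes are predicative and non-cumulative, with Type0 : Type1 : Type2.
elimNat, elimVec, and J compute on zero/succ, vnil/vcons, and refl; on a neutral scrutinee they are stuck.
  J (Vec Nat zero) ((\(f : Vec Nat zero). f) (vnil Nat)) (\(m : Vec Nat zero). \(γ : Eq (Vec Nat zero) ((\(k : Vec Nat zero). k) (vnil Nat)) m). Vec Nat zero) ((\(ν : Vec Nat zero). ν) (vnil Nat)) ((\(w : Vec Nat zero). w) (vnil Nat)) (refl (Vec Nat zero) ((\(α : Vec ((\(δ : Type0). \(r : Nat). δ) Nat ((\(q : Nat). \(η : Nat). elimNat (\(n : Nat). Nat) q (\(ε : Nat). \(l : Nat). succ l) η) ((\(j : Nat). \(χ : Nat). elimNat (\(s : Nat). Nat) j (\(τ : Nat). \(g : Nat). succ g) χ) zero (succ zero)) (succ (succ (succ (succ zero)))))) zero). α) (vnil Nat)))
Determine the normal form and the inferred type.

resulting normal form:
  vnil Nat
the term's type:
  Vec Nat zero
observation: normalization takes exactly 2 steps under the normal-order strategy.


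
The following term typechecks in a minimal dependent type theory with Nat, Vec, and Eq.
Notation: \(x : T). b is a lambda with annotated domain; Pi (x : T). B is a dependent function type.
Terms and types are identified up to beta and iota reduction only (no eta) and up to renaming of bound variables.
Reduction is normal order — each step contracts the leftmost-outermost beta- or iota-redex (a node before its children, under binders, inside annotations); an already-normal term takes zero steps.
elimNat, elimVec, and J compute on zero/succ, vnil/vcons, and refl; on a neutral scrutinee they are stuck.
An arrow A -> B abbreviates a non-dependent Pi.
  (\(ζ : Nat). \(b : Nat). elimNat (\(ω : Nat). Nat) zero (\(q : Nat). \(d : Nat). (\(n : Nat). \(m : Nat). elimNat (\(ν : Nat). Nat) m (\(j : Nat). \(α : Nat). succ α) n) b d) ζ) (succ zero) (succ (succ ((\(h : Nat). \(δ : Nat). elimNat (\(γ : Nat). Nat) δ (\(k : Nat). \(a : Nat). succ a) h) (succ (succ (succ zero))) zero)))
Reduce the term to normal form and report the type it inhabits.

normal form:
  succ (succ (succ (succ (succ zero))))
type:
  Nat


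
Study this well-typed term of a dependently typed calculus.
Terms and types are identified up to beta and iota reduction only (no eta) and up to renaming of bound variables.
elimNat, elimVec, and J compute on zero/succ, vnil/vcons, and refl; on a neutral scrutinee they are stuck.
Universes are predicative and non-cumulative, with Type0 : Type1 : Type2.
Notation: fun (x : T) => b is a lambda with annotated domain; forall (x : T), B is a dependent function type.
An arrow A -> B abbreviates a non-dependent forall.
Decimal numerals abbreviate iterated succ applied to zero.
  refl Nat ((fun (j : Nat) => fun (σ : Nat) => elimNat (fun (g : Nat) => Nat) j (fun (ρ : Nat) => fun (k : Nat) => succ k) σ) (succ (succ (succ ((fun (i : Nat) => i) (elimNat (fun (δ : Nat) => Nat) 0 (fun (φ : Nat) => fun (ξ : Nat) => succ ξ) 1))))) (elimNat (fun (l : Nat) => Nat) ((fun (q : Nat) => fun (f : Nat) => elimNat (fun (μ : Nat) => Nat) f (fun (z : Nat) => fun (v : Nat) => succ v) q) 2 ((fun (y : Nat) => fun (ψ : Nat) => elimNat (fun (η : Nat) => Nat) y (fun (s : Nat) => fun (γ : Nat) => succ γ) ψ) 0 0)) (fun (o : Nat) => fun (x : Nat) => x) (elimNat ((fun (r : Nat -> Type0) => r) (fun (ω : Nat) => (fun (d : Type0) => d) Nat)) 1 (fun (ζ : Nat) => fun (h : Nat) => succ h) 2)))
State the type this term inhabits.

inferred type:
  Eq Nat 6 6


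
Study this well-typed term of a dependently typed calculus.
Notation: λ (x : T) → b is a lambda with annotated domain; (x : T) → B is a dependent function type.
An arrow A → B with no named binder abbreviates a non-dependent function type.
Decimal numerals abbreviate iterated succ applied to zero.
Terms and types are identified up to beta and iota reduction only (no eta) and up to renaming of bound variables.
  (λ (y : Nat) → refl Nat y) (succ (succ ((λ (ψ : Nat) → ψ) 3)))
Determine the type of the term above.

the term's type:
  Eq Nat 5 5


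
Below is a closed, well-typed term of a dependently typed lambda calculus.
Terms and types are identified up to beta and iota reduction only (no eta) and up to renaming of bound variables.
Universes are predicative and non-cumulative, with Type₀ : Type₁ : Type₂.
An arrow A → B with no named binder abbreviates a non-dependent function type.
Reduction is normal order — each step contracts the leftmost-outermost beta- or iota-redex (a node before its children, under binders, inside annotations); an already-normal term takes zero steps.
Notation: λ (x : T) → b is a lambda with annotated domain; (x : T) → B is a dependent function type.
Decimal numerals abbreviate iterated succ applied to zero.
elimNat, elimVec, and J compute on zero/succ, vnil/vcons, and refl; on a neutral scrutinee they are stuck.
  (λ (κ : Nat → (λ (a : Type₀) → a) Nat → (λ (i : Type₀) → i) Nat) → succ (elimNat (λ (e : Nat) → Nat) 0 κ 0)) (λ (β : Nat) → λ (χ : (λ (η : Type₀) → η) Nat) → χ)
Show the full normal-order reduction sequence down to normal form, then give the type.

normal-order reduction sequence:
  (λ (κ : Nat → (λ (a : Type₀) → a) Nat → (λ (i : Type₀) → i) Nat) → succ (elimNat (λ (e : Nat) → Nat) 0 κ 0)) (λ (β : Nat) → λ (χ : (λ (η : Type₀) → η) Nat) → χ)
  ~> succ (elimNat (λ (κ : Nat) → Nat) 0 (λ (a : Nat) → λ (i : (λ (e : Type₀) → e) Nat) → i) 0)
  ~> 1
the term's type:
  Nat


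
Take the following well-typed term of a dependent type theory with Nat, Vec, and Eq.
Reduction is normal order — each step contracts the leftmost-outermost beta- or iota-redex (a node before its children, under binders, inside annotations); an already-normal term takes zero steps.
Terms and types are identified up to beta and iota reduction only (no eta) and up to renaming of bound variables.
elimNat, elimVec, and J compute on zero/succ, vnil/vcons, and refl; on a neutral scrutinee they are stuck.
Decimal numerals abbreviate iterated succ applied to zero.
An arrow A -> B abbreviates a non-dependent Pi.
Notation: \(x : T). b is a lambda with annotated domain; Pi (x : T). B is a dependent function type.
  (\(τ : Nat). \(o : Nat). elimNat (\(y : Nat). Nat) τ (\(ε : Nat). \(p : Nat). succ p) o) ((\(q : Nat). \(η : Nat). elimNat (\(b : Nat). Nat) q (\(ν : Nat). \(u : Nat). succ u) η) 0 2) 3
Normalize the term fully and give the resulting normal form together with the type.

normal form:
  5
type:
  Nat
observation: 21 normal-order steps separate the term from its normal form.


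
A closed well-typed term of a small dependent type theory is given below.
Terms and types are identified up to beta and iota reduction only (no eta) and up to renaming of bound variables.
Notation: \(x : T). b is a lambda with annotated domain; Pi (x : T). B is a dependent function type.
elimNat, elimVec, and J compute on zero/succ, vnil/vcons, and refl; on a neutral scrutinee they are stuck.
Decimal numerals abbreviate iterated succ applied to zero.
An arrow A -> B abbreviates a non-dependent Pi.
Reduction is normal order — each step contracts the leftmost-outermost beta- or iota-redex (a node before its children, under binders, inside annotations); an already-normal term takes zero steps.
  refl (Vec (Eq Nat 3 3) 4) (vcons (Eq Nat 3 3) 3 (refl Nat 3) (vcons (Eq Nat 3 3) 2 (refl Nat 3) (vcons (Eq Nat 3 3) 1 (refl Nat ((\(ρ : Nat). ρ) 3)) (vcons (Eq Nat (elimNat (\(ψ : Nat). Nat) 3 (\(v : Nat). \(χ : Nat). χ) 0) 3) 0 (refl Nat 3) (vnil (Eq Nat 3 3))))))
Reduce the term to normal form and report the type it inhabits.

resulting normal form:
  refl (Vec (Eq Nat 3 3) 4) (vcons (Eq Nat 3 3) 3 (refl Nat 3) (vcons (Eq Nat 3 3) 2 (refl Nat 3) (vcons (Eq Nat 3 3) 1 (refl Nat 3) (vcons (Eq Nat 3 3) 0 (refl Nat 3) (vnil (Eq Nat 3 3))))))
the term's type:
  Eq (Vec (Eq Nat 3 3) 4) (vcons (Eq Nat 3 3) 3 (refl Nat 3) (vcons (Eq Nat 3 3) 2 (refl Nat 3) (vcons (Eq Nat 3 3) 1 (refl Nat 3) (vcons (Eq Nat 3 3) 0 (refl Nat 3) (vnil (Eq Nat 3 3)))))) (vcons (Eq Nat 3 3) 3 (refl Nat 3) (vcons (Eq Nat 3 3) 2 (refl Nat 3) (vcons (Eq Nat 3 3) 1 (refl Nat 3) (vcons (Eq Nat 3 3) 0 (refl Nat 3) (vnil (Eq Nat 3 3))))))


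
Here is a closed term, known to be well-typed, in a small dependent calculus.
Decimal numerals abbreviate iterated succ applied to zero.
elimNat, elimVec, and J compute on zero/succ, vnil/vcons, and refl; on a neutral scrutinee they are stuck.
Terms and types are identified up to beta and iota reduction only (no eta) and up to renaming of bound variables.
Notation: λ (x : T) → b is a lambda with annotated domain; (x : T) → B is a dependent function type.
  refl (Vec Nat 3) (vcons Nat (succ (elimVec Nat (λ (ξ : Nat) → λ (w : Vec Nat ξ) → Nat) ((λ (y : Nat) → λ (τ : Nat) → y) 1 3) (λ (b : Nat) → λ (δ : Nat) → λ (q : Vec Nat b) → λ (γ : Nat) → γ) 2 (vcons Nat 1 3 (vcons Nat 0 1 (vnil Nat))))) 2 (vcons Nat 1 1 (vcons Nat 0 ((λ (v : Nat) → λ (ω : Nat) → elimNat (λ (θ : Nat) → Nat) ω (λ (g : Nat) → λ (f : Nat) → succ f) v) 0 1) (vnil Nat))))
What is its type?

type:
  Eq (Vec Nat 3) (vcons Nat 2 2 (vcons Nat 1 1 (vcons Nat 0 1 (vnil Nat)))) (vcons Nat 2 2 (vcons Nat 1 1 (vcons Nat 0 1 (vnil Nat))))


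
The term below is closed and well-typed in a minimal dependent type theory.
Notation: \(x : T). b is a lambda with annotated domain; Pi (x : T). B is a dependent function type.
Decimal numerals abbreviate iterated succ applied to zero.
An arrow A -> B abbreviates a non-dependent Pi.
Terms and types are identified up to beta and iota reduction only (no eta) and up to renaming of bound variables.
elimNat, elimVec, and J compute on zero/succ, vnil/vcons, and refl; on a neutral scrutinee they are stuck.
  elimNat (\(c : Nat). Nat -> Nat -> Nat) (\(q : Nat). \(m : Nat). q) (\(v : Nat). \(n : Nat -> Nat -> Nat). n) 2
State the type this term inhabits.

the term's type:
  Nat -> Nat -> Nat


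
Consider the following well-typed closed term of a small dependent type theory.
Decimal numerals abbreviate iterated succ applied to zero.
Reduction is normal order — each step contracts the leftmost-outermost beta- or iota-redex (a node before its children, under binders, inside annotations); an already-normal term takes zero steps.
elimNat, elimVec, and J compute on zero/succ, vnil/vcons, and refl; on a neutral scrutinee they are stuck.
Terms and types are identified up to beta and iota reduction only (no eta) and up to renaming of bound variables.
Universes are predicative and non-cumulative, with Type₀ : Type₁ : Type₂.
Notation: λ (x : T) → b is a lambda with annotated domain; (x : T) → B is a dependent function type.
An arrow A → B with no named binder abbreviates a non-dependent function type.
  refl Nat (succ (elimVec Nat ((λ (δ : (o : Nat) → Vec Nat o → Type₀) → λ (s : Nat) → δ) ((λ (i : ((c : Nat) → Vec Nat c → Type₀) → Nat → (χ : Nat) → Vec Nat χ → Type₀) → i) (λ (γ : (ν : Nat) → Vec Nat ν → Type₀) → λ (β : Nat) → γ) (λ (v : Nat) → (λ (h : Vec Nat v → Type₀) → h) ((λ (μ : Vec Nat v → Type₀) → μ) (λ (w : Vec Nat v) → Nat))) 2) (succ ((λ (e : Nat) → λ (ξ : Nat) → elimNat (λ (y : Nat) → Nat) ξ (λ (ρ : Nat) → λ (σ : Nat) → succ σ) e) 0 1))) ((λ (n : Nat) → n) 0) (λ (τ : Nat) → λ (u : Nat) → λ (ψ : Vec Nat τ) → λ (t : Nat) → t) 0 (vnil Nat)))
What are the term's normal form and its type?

resulting normal form:
  refl Nat 1
type:
  Eq Nat 1 1
observation: the first redex contracted is an elimVec iota-redex; the normal form is reached in 2 normal-order steps.


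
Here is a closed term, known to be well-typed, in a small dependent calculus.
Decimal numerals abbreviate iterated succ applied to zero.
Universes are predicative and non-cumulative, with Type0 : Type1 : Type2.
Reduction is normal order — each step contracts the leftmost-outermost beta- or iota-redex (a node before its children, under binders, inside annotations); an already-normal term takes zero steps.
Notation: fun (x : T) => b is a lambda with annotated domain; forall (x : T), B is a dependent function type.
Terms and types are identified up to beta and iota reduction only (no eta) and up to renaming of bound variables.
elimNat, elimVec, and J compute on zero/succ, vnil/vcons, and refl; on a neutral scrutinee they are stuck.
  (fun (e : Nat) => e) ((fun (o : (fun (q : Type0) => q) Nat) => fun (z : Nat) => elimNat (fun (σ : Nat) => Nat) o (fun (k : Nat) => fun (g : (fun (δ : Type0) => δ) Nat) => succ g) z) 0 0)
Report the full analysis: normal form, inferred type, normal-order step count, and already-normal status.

resulting normal form:
  0
type:
  Nat
normal-order step count: 4
term was already normal: no
first redex: a beta-redex


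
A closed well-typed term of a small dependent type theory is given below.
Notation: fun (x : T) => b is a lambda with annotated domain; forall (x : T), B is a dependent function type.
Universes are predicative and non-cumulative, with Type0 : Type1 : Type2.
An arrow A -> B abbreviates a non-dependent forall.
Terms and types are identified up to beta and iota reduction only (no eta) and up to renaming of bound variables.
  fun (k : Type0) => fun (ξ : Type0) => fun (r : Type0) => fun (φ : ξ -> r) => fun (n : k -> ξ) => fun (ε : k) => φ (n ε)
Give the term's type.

inferred type:
  forall (k : Type0), forall (ξ : Type0), forall (r : Type0), (ξ -> r) -> (k -> ξ) -> k -> r


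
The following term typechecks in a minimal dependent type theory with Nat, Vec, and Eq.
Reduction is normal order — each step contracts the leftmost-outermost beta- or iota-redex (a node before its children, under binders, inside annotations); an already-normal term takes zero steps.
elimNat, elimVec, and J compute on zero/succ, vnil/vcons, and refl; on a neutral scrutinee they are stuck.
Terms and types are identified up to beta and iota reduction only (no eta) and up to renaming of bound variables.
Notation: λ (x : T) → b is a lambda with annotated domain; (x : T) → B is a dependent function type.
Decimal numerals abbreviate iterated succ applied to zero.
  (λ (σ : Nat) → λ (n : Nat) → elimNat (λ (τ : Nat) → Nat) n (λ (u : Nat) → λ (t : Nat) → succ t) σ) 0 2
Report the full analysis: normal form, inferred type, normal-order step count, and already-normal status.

reduced normal form:
  2
inferred type:
  Nat
normal-order step count: 3
started in normal form: no
first contracted redex: a beta-redex


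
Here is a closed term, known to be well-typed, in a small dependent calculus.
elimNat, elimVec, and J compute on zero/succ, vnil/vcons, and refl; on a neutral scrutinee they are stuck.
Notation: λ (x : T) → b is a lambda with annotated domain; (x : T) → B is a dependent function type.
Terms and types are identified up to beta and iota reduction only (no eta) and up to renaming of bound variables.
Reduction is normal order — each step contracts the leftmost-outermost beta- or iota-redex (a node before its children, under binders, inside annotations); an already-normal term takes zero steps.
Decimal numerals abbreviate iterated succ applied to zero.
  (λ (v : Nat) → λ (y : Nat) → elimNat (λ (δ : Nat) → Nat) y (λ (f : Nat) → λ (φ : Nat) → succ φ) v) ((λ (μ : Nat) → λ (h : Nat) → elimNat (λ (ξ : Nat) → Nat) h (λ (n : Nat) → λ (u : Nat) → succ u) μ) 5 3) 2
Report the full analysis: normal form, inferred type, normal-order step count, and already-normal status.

resulting normal form:
  10
type:
  Nat
reduction steps (normal order): 45
already normal: no
first contracted redex: a beta-redex


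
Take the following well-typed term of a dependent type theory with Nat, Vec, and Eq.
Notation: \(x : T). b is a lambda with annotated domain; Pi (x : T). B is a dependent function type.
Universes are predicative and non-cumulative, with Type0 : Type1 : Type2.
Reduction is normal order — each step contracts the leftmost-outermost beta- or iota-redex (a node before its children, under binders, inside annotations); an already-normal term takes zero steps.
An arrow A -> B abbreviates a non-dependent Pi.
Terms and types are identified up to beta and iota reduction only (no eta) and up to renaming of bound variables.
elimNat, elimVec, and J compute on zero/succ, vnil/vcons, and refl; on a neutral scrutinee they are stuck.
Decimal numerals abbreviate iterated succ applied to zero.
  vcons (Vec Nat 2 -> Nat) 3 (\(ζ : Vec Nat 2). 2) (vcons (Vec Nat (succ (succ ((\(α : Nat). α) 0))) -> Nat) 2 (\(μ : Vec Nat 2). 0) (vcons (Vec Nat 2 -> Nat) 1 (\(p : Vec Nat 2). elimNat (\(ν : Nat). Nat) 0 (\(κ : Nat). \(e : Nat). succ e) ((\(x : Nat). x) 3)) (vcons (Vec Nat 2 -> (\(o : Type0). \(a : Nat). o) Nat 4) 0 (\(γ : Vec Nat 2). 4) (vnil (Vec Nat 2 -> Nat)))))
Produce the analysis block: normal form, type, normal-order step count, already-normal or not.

resulting normal form:
  vcons (Vec Nat 2 -> Nat) 3 (\(ζ : Vec Nat 2). 2) (vcons (Vec Nat 2 -> Nat) 2 (\(α : Vec Nat 2). 0) (vcons (Vec Nat 2 -> Nat) 1 (\(μ : Vec Nat 2). 3) (vcons (Vec Nat 2 -> Nat) 0 (\(p : Vec Nat 2). 4) (vnil (Vec Nat 2 -> Nat)))))
inferred type:
  Vec (Vec Nat 2 -> Nat) 4
steps to reach normal form (normal order): 14
started in normal form: no
first contracted redex: a beta-redex


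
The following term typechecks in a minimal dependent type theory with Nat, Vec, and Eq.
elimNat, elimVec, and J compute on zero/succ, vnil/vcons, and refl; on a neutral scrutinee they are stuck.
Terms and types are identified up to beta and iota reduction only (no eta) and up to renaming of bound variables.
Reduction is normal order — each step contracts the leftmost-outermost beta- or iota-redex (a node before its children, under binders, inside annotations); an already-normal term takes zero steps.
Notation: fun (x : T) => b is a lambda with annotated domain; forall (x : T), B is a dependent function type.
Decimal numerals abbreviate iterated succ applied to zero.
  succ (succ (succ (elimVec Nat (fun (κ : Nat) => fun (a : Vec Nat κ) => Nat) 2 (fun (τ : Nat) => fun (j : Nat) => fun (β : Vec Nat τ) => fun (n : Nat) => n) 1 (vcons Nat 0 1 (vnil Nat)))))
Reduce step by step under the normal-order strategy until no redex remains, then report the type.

normal-order reduction:
  succ (succ (succ (elimVec Nat (fun (κ : Nat) => fun (a : Vec Nat κ) => Nat) 2 (fun (τ : Nat) => fun (j : Nat) => fun (β : Vec Nat τ) => fun (n : Nat) => n) 1 (vcons Nat 0 1 (vnil Nat)))))
  ~> succ (succ (succ ((fun (κ : Nat) => fun (a : Nat) => fun (τ : Vec Nat κ) => fun (j : Nat) => j) 0 1 (vnil Nat) (elimVec Nat (fun (β : Nat) => fun (n : Vec Nat β) => Nat) 2 (fun (w : Nat) => fun (b : Nat) => fun (g : Vec Nat w) => fun (η : Nat) => η) 0 (vnil Nat)))))
  ~> succ (succ (succ ((fun (κ : Nat) => fun (a : Vec Nat 0) => fun (τ : Nat) => τ) 1 (vnil Nat) (elimVec Nat (fun (j : Nat) => fun (β : Vec Nat j) => Nat) 2 (fun (n : Nat) => fun (w : Nat) => fun (b : Vec Nat n) => fun (g : Nat) => g) 0 (vnil Nat)))))
  ~> succ (succ (succ ((fun (κ : Vec Nat 0) => fun (a : Nat) => a) (vnil Nat) (elimVec Nat (fun (τ : Nat) => fun (j : Vec Nat τ) => Nat) 2 (fun (β : Nat) => fun (n : Nat) => fun (w : Vec Nat β) => fun (b : Nat) => b) 0 (vnil Nat)))))
  ~> succ (succ (succ ((fun (κ : Nat) => κ) (elimVec Nat (fun (a : Nat) => fun (τ : Vec Nat a) => Nat) 2 (fun (j : Nat) => fun (β : Nat) => fun (n : Vec Nat j) => fun (w : Nat) => w) 0 (vnil Nat)))))
  ~> succ (succ (succ (elimVec Nat (fun (κ : Nat) => fun (a : Vec Nat κ) => Nat) 2 (fun (τ : Nat) => fun (j : Nat) => fun (β : Vec Nat τ) => fun (n : Nat) => n) 0 (vnil Nat))))
  ~> 5
the term's type:
  Nat


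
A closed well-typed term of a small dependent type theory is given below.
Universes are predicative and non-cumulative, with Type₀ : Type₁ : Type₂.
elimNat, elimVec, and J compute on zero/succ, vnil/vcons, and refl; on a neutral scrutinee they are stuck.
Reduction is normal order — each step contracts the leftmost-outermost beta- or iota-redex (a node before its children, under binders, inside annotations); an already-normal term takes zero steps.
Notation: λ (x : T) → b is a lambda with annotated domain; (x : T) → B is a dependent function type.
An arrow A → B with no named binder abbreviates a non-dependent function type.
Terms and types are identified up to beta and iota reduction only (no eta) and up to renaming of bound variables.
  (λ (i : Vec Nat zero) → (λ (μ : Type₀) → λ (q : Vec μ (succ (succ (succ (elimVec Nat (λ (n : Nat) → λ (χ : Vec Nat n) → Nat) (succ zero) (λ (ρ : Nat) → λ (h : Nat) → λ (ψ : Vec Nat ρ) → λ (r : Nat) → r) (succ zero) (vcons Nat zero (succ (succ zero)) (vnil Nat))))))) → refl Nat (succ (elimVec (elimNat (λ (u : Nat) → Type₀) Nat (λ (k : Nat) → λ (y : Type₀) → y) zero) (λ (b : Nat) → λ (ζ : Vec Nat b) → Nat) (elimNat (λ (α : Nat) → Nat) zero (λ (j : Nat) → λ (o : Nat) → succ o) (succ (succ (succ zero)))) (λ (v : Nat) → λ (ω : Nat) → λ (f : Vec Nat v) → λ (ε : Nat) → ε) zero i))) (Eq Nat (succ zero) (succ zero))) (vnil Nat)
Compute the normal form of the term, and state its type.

resulting normal form:
  λ (i : Vec (Eq Nat (succ zero) (succ zero)) (succ (succ (succ (succ zero))))) → refl Nat (succ (succ (succ (succ zero))))
the term's type:
  Vec (Eq Nat (succ zero) (succ zero)) (succ (succ (succ (succ zero)))) → Eq Nat (succ (succ (succ (succ zero)))) (succ (succ (succ (succ zero))))


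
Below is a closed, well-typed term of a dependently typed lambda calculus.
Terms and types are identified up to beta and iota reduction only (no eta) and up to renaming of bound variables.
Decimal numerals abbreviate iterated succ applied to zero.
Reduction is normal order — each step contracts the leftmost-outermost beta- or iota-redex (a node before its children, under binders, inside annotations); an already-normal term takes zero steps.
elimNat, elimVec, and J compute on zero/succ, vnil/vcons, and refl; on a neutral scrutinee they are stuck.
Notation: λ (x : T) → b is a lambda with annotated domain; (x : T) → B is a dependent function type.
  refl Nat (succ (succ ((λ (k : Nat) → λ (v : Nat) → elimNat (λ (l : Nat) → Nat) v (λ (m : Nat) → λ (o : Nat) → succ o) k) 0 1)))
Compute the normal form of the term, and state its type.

resulting normal form:
  refl Nat 3
type:
  Eq Nat 3 3
observation: the leftmost-outermost redex is a beta-redex, and normalization takes 3 steps.


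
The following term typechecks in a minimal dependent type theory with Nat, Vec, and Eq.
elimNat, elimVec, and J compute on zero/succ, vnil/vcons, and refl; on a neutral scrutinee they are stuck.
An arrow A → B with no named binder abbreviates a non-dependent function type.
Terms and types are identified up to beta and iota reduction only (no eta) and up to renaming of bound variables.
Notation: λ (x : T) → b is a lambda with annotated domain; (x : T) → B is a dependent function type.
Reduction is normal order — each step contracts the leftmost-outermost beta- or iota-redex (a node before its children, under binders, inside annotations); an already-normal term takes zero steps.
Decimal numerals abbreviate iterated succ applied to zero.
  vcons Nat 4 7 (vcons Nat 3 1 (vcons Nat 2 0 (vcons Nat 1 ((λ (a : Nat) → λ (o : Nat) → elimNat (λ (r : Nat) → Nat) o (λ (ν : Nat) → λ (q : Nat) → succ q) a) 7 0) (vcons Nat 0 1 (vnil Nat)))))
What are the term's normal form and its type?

normal form:
  vcons Nat 4 7 (vcons Nat 3 1 (vcons Nat 2 0 (vcons Nat 1 7 (vcons Nat 0 1 (vnil Nat)))))
type:
  Vec Nat 5
observation: the first redex contracted is a beta-redex; the normal form is reached in 24 normal-order steps.


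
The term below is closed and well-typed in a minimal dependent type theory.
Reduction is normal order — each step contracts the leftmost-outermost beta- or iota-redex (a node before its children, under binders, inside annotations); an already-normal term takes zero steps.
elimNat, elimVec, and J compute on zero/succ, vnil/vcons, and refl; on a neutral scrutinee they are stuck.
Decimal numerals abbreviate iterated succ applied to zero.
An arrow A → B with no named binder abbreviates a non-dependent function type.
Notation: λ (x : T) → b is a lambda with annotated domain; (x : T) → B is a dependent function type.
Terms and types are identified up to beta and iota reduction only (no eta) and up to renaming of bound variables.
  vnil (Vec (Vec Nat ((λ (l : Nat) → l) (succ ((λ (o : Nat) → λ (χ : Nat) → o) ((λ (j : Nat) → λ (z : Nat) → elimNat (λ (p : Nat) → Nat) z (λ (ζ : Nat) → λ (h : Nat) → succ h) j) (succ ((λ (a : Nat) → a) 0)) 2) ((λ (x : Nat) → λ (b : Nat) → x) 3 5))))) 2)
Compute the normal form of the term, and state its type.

resulting normal form:
  vnil (Vec (Vec Nat 4) 2)
the term's type:
  Vec (Vec (Vec Nat 4) 2) 0


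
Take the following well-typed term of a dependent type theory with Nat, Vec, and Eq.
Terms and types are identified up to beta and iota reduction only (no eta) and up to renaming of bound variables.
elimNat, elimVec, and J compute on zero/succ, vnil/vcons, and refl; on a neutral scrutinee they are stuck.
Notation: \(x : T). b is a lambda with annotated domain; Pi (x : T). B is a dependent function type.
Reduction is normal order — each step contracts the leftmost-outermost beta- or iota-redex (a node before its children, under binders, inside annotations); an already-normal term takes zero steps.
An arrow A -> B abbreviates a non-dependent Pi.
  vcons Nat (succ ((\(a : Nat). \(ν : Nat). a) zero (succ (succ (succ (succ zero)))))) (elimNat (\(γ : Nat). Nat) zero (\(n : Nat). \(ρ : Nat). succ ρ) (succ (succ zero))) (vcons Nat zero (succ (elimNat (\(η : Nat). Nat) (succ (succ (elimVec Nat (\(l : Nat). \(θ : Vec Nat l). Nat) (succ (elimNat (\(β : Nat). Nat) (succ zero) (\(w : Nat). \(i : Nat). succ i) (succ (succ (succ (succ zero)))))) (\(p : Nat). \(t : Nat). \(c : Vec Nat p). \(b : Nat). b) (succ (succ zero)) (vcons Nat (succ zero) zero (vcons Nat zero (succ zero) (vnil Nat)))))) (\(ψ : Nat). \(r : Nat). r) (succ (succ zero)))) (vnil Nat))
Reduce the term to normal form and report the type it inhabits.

reduced normal form:
  vcons Nat (succ zero) (succ (succ zero)) (vcons Nat zero (succ (succ (succ (succ (succ (succ (succ (succ (succ zero))))))))) (vnil Nat))
the term's type:
  Vec Nat (succ (succ zero))
observation: the first redex contracted is a beta-redex; the normal form is reached in 40 normal-order steps.


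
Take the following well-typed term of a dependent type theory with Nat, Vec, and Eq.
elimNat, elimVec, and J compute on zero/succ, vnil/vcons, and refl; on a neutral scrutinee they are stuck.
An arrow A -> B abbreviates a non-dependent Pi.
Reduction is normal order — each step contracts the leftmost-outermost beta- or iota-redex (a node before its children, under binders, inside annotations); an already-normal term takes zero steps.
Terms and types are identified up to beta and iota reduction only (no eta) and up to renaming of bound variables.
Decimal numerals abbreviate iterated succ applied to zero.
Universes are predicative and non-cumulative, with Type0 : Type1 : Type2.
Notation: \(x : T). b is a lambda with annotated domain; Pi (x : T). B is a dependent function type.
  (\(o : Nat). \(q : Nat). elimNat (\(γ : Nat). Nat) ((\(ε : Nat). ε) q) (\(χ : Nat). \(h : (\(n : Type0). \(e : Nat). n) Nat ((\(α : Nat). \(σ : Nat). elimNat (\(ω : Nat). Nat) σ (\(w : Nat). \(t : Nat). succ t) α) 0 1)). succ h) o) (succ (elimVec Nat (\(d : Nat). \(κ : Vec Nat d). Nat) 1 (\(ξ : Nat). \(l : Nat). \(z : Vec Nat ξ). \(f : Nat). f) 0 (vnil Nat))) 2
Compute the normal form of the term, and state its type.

normal form:
  4
type:
  Nat
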